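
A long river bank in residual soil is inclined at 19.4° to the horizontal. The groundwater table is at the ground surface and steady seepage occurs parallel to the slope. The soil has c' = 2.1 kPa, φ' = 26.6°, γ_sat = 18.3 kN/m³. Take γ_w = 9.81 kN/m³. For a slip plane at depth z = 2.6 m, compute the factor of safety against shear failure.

FS = 0.80

With seepage parallel to the slope and the water table at the surface, the effective normal stress on the slip plane uses the buoyant unit weight γ' = γ_sat − γ_w while the driving shear stress uses γ_sat:
FS = [c' + γ' z cos²β tanφ'] / [γ_sat z sinβ cosβ]
γ' = 18.3 − 9.81 = 8.49 kN/m³
Numerator = 2.1 + 8.49·2.6·cos²19.4°·tan26.6° = 2.1 + 8.49·2.6·0.8897·0.5008 = 11.934 kPa
Denominator = 18.3·2.6·sin19.4°·cos19.4° = 18.3·2.6·0.3322·0.9432 = 14.907 kPa
FS = 11.934 / 14.907 = 0.801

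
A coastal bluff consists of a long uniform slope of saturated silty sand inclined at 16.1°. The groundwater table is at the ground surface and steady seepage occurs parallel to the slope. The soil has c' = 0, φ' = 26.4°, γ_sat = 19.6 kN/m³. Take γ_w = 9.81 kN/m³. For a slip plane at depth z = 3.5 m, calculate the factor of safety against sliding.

With seepage parallel to the slope and the water table at the surface, the effective normal stress on the slip plane uses the buoyant unit weight γ' = γ_sat − γ_w while the driving shear stress uses γ_sat:
FS = [c' + γ' z cos²β tanφ'] / [γ_sat z sinβ cosβ]
(For c' = 0 this reduces to FS = (γ'/γ_sat)·tanφ'/tanβ.)
γ' = 19.6 − 9.81 = 9.79 kN/m³
Numerator = 0.0 + 9.79·3.5·cos²16.1°·tan26.4° = 0.0 + 9.79·3.5·0.9231·0.4964 = 15.701 kPa
Denominator = 19.6·3.5·sin16.1°·cos16.1° = 19.6·3.5·0.2773·0.9608 = 18.278 kPa
FS = 15.701 / 18.278 = 0.859

FS = 0.86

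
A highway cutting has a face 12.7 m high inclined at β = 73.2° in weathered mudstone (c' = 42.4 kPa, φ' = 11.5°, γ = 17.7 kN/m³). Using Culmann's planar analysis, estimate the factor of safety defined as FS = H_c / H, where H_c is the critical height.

H_c = (4c'/γ) · sinβ cosφ' / [1 − cos(β − φ')]
    = (4·42.4/17.7) · sin73.2°·cos11.5° / [1 − cos61.7°]
    = 9.582 · 0.9381 / 0.5259 = 17.09 m
FS = H_c / H = 17.09 / 12.7 = 1.346

FS = 1.35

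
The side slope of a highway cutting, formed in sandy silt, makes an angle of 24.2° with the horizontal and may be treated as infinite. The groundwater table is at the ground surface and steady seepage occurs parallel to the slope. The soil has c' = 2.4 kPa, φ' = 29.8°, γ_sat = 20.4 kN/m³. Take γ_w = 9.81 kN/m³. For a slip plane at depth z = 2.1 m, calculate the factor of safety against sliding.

With seepage parallel to the slope and the water table at the surface, the effective normal stress on the slip plane uses the buoyant unit weight γ' = γ_sat − γ_w while the driving shear stress uses γ_sat:
FS = [c' + γ' z cos²β tanφ'] / [γ_sat z sinβ cosβ]
γ' = 20.4 − 9.81 = 10.59 kN/m³
Numerator = 2.4 + 10.59·2.1·cos²24.2°·tan29.8° = 2.4 + 10.59·2.1·0.8320·0.5727 = 12.996 kPa
Denominator = 20.4·2.1·sin24.2°·cos24.2° = 20.4·2.1·0.4099·0.9121 = 16.018 kPa
FS = 12.996 / 16.018 = 0.811

FS = 0.81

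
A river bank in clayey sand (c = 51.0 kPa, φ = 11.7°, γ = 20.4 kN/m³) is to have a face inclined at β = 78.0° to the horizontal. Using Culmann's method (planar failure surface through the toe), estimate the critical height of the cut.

H_c = 16.02 m

Culmann's analysis gives the critical failure plane at α_cr = (β + φ)/2 = (78.0 + 11.7)/2 = 44.9°, and the critical height
H_c = (4c/γ) · sinβ cosφ / [1 − cos(β − φ)]
    = (4·51.0/20.4) · sin78.0°·cos11.7° / [1 − cos(66.3°)]
    = 10.000 · 0.9781·0.9792 / [1 − 0.4019]
    = 10.000 · 0.9578 / 0.5981
    = 16.02 m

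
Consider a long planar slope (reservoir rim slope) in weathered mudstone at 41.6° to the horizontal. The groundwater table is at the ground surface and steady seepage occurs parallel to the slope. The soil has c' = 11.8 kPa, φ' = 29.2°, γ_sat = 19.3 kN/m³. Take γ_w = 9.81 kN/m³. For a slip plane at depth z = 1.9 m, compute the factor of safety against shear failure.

With seepage parallel to the slope and the water table at the surface, the effective normal stress on the slip plane uses the buoyant unit weight γ' = γ_sat − γ_w while the driving shear stress uses γ_sat:
FS = [c' + γ' z cos²β tanφ'] / [γ_sat z sinβ cosβ]
γ' = 19.3 − 9.81 = 9.49 kN/m³
Numerator = 11.8 + 9.49·1.9·cos²41.6°·tan29.2° = 11.8 + 9.49·1.9·0.5592·0.5589 = 17.435 kPa
Denominator = 19.3·1.9·sin41.6°·cos41.6° = 19.3·1.9·0.6639·0.7478 = 18.206 kPa
FS = 17.435 / 18.206 = 0.958

FS = 0.96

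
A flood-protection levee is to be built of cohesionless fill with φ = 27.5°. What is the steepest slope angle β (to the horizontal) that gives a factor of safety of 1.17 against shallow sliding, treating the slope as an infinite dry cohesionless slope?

β = 24.0°

For an infinite dry cohesionless slope FS = tanφ/tanβ, so tanβ = tanφ / FS.
tanβ = tan27.5° / 1.17 = 0.5206 / 1.17 = 0.4449
β = arctan(0.4449) = 23.99°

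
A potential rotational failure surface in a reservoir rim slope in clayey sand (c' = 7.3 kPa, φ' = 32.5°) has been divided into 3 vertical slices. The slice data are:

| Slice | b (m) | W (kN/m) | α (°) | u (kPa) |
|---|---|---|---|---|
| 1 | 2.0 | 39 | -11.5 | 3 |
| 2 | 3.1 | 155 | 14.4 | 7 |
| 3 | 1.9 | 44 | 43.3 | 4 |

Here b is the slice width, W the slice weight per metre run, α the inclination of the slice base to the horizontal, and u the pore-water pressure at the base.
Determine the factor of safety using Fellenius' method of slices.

FS = 2.84

Ordinary method of slices: FS = Σ[c'·Δl_i + (W_i cosα_i − u_i·Δl_i)·tanφ'] / Σ W_i sinα_i, with Δl_i = b_i / cosα_i.
Slice 1: Δl = 2.0/cos(-11.5°) = 2.041 m; N'_1 = 39·cos(-11.5°) − 3·2.041 = 32.1; c'Δl = 14.90; W sinα = -7.8
Slice 2: Δl = 3.1/cos14.4° = 3.201 m; N'_2 = 155·cos14.4° − 7·3.201 = 127.7; c'Δl = 23.36; W sinα = 38.5
Slice 3: Δl = 1.9/cos43.3° = 2.611 m; N'_3 = 44·cos43.3° − 4·2.611 = 21.6; c'Δl = 19.06; W sinα = 30.2
Σc'Δl = 57.3 kN/m; ΣN' = 181.4 kN/m; ΣW sinα = 60.9 kN/m
Resisting = 57.3 + 181.4·tan32.5° = 57.3 + 115.6 = 172.9 kN/m
FS = 172.9 / 60.9 = 2.837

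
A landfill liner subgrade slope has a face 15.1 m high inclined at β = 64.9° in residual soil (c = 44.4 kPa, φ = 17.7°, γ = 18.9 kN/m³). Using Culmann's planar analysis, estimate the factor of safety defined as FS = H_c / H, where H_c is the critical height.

H_c = (4c/γ) · sinβ cosφ / [1 − cos(β − φ)]
    = (4·44.4/18.9) · sin64.9°·cos17.7° / [1 − cos47.2°]
    = 9.397 · 0.8627 / 0.3206 = 25.29 m
FS = H_c / H = 25.29 / 15.1 = 1.675

FS = 1.67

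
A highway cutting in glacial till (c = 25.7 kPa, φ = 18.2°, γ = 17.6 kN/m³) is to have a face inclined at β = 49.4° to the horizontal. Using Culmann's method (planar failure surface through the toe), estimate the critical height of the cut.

H_c = 29.13 m

Culmann's analysis gives the critical failure plane at α_cr = (β + φ)/2 = (49.4 + 18.2)/2 = 33.8°, and the critical height
H_c = (4c/γ) · sinβ cosφ / [1 − cos(β − φ)]
    = (4·25.7/17.6) · sin49.4°·cos18.2° / [1 − cos(31.2°)]
    = 5.841 · 0.7593·0.9500 / [1 − 0.8554]
    = 5.841 · 0.7213 / 0.1446
    = 29.13 m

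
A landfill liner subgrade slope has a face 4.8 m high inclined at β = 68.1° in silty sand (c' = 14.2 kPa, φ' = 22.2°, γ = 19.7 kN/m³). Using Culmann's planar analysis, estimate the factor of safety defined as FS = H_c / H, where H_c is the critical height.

H_c = (4c'/γ) · sinβ cosφ' / [1 − cos(β − φ')]
    = (4·14.2/19.7) · sin68.1°·cos22.2° / [1 − cos45.9°]
    = 2.883 · 0.8591 / 0.3041 = 8.15 m
FS = H_c / H = 8.15 / 4.8 = 1.697

FS = 1.70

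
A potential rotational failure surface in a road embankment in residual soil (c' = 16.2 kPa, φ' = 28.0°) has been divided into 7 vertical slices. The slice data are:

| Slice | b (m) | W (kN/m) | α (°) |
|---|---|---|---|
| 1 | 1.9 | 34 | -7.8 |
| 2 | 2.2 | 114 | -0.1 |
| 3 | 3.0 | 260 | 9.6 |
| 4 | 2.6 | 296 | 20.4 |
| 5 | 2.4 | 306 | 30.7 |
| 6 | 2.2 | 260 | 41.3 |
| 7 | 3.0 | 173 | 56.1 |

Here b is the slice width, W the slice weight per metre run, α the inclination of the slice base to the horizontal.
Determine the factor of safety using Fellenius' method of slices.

FS = 1.63

Ordinary method of slices: FS = Σ[c'·Δl_i + (W_i cosα_i)·tanφ'] / Σ W_i sinα_i, with Δl_i = b_i / cosα_i.
Slice 1: Δl = 1.9/cos(-7.8°) = 1.918 m; N'_1 = 34·cos(-7.8°) = 33.7; c'Δl = 31.07; W sinα = -4.6
Slice 2: Δl = 2.2/cos(-0.1°) = 2.200 m; N'_2 = 114·cos(-0.1°) = 114.0; c'Δl = 35.64; W sinα = -0.2
Slice 3: Δl = 3.0/cos9.6° = 3.043 m; N'_3 = 260·cos9.6° = 256.4; c'Δl = 49.29; W sinα = 43.4
Slice 4: Δl = 2.6/cos20.4° = 2.774 m; N'_4 = 296·cos20.4° = 277.4; c'Δl = 44.94; W sinα = 103.2
Slice 5: Δl = 2.4/cos30.7° = 2.791 m; N'_5 = 306·cos30.7° = 263.1; c'Δl = 45.22; W sinα = 156.2
Slice 6: Δl = 2.2/cos41.3° = 2.928 m; N'_6 = 260·cos41.3° = 195.3; c'Δl = 47.44; W sinα = 171.6
Slice 7: Δl = 3.0/cos56.1° = 5.379 m; N'_7 = 173·cos56.1° = 96.5; c'Δl = 87.14; W sinα = 143.6
Σc'Δl = 340.7 kN/m; ΣN' = 1236.4 kN/m; ΣW sinα = 613.1 kN/m
Resisting = 340.7 + 1236.4·tan28.0° = 340.7 + 657.4 = 998.1 kN/m
FS = 998.1 / 613.1 = 1.628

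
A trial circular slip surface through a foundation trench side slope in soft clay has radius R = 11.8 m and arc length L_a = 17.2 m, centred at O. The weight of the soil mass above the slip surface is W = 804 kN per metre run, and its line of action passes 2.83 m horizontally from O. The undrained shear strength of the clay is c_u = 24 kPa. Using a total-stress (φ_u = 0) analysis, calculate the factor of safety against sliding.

FS = 2.14

Taking moments about the centre O, the resisting moment is provided by the undrained shear strength acting along the arc:
M_R = c_u·L_a·R = 24·17.20·11.8 = 4871.0 kN·m/m
M_D = W·d = 804·2.83 = 2275.3 kN·m/m
FS = M_R / M_D = 4871.0 / 2275.3 = 2.141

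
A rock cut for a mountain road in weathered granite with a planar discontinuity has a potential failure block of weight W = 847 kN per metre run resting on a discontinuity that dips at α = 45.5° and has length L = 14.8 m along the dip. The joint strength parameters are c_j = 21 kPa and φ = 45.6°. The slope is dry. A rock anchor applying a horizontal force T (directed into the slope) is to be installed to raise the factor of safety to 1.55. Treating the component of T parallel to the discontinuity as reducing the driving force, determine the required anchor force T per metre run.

T = 11 kN/m

Resolving forces along and normal to the sliding plane, with the horizontal anchor force T adding T·sinα to the effective normal force and T·cosα acting up the plane against the driving force:
FS = [c_jL + (W cosα + T sinα) tanφ] / [W sinα − T cosα]
Without the anchor: N' = 593.7 kN/m, driving T_d = 604.1 kN/m, resisting R = 21·14.8 + 593.7·tan45.6° = 917.0 kN/m, FS = 1.52.
Setting FS = 1.55 and solving for T:
1.55·(604.1 − T cos45.5°) = 917.0 + T sin45.5°·tan45.6°
T·(sin45.5°·tan45.6° + 1.55·cos45.5°) = 1.55·604.1 − 917.0
T·(0.7133·1.0212 + 1.55·0.7009) = 936.4 − 917.0 = 19.4
T·1.8148 = 19.4
T = 10.7 kN/m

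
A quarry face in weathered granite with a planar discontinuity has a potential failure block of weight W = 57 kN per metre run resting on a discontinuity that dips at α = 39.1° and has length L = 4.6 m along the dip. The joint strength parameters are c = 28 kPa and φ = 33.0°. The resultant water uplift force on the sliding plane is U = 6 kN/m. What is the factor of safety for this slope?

FS = 4.27

Resolving the block weight along and normal to the plane and applying the Mohr–Coulomb strength on the joint:
N' = W cosα − U = 57·cos39.1° − 6 = 38.2 kN/m
Driving force T = W sinα = 57·sin39.1° = 35.9 kN/m
Resisting force R = c·L + N'·tanφ = 28·4.6 + 38.2·tan33.0° = 128.8 + 24.8 = 153.6 kN/m
FS = R / T = 153.6 / 35.9 = 4.274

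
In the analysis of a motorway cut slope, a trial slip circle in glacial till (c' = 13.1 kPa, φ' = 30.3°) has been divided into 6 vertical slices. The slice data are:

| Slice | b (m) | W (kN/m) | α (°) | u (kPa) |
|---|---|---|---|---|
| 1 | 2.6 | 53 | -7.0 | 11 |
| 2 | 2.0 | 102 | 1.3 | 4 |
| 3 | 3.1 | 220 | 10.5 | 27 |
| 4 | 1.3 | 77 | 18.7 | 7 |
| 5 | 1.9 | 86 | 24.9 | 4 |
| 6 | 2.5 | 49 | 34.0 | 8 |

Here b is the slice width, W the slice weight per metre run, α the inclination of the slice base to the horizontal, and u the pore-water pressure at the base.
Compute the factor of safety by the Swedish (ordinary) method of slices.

FS = 3.38

Ordinary method of slices: FS = Σ[c'·Δl_i + (W_i cosα_i − u_i·Δl_i)·tanφ'] / Σ W_i sinα_i, with Δl_i = b_i / cosα_i.
Slice 1: Δl = 2.6/cos(-7.0°) = 2.620 m; N'_1 = 53·cos(-7.0°) − 11·2.620 = 23.8; c'Δl = 34.32; W sinα = -6.5
Slice 2: Δl = 2.0/cos1.3° = 2.001 m; N'_2 = 102·cos1.3° − 4·2.001 = 94.0; c'Δl = 26.21; W sinα = 2.3
Slice 3: Δl = 3.1/cos10.5° = 3.153 m; N'_3 = 220·cos10.5° − 27·3.153 = 131.2; c'Δl = 41.30; W sinα = 40.1
Slice 4: Δl = 1.3/cos18.7° = 1.372 m; N'_4 = 77·cos18.7° − 7·1.372 = 63.3; c'Δl = 17.98; W sinα = 24.7
Slice 5: Δl = 1.9/cos24.9° = 2.095 m; N'_5 = 86·cos24.9° − 4·2.095 = 69.6; c'Δl = 27.44; W sinα = 36.2
Slice 6: Δl = 2.5/cos34.0° = 3.016 m; N'_6 = 49·cos34.0° − 8·3.016 = 16.5; c'Δl = 39.50; W sinα = 27.4
Σc'Δl = 186.7 kN/m; ΣN' = 398.4 kN/m; ΣW sinα = 124.2 kN/m
Resisting = 186.7 + 398.4·tan30.3° = 186.7 + 232.8 = 419.6 kN/m
FS = 419.6 / 124.2 = 3.377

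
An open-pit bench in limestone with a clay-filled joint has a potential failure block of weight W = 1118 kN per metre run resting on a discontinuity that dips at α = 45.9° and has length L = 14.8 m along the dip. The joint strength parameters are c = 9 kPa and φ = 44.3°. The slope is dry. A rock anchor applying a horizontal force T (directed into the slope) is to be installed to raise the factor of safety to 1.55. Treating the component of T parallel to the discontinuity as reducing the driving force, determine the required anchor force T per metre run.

T = 198 kN/m

Resolving forces along and normal to the sliding plane, with the horizontal anchor force T adding T·sinα to the effective normal force and T·cosα acting up the plane against the driving force:
FS = [cL + (W cosα + T sinα) tanφ] / [W sinα − T cosα]
Without the anchor: N' = 778.0 kN/m, driving T_d = 802.9 kN/m, resisting R = 9·14.8 + 778.0·tan44.3° = 892.4 kN/m, FS = 1.11.
Setting FS = 1.55 and solving for T:
1.55·(802.9 − T cos45.9°) = 892.4 + T sin45.9°·tan44.3°
T·(sin45.9°·tan44.3° + 1.55·cos45.9°) = 1.55·802.9 − 892.4
T·(0.7181·0.9759 + 1.55·0.6959) = 1244.4 − 892.4 = 352.0
T·1.7795 = 352.0
T = 197.8 kN/m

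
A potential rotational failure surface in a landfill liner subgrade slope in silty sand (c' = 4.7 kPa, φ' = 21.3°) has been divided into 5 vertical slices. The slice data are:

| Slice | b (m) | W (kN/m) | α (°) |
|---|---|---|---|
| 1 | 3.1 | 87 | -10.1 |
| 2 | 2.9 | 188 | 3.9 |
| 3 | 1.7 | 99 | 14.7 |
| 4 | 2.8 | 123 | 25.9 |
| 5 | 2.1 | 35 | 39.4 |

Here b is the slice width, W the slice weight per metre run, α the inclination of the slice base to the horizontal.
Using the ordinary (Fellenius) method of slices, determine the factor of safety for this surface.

FS = 2.65

Ordinary method of slices: FS = Σ[c'·Δl_i + (W_i cosα_i)·tanφ'] / Σ W_i sinα_i, with Δl_i = b_i / cosα_i.
Slice 1: Δl = 3.1/cos(-10.1°) = 3.149 m; N'_1 = 87·cos(-10.1°) = 85.7; c'Δl = 14.80; W sinα = -15.3
Slice 2: Δl = 2.9/cos3.9° = 2.907 m; N'_2 = 188·cos3.9° = 187.6; c'Δl = 13.66; W sinα = 12.8
Slice 3: Δl = 1.7/cos14.7° = 1.758 m; N'_3 = 99·cos14.7° = 95.8; c'Δl = 8.26; W sinα = 25.1
Slice 4: Δl = 2.8/cos25.9° = 3.113 m; N'_4 = 123·cos25.9° = 110.6; c'Δl = 14.63; W sinα = 53.7
Slice 5: Δl = 2.1/cos39.4° = 2.718 m; N'_5 = 35·cos39.4° = 27.0; c'Δl = 12.77; W sinα = 22.2
Σc'Δl = 64.1 kN/m; ΣN' = 506.7 kN/m; ΣW sinα = 98.6 kN/m
Resisting = 64.1 + 506.7·tan21.3° = 64.1 + 197.5 = 261.7 kN/m
FS = 261.7 / 98.6 = 2.654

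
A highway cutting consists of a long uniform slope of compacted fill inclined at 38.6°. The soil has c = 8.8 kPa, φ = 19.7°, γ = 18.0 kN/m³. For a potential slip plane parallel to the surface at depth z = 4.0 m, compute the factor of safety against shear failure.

For an infinite slope with a slip plane parallel to the surface (no pore pressure): FS = [c + γz cos²β tanφ] / [γz sinβ cosβ].
γz = 18.0·4.0 = 72.00 kN/m²
Numerator = 8.8 + 72.00·cos²38.6°·tan19.7° = 8.8 + 72.00·0.6108·0.3581 = 24.546 kPa
Denominator = 72.00·sin38.6°·cos38.6° = 72.00·0.6239·0.7815 = 35.105 kPa
FS = 24.546 / 35.105 = 0.699

FS = 0.70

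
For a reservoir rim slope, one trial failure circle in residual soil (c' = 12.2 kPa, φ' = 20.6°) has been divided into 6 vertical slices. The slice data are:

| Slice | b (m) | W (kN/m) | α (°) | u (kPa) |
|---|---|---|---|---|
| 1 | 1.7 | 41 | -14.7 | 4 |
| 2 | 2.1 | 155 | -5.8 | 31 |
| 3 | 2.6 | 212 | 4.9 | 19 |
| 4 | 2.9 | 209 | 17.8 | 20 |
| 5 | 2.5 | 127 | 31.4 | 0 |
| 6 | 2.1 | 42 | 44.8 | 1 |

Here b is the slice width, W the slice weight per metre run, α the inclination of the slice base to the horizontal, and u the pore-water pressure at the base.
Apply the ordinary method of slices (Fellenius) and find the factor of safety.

Ordinary method of slices: FS = Σ[c'·Δl_i + (W_i cosα_i − u_i·Δl_i)·tanφ'] / Σ W_i sinα_i, with Δl_i = b_i / cosα_i.
Slice 1: Δl = 1.7/cos(-14.7°) = 1.758 m; N'_1 = 41·cos(-14.7°) − 4·1.758 = 32.6; c'Δl = 21.44; W sinα = -10.4
Slice 2: Δl = 2.1/cos(-5.8°) = 2.111 m; N'_2 = 155·cos(-5.8°) − 31·2.111 = 88.8; c'Δl = 25.75; W sinα = -15.7
Slice 3: Δl = 2.6/cos4.9° = 2.610 m; N'_3 = 212·cos4.9° − 19·2.610 = 161.6; c'Δl = 31.84; W sinα = 18.1
Slice 4: Δl = 2.9/cos17.8° = 3.046 m; N'_4 = 209·cos17.8° − 20·3.046 = 138.1; c'Δl = 37.16; W sinα = 63.9
Slice 5: Δl = 2.5/cos31.4° = 2.929 m; N'_5 = 127·cos31.4° − 0·2.929 = 108.4; c'Δl = 35.73; W sinα = 66.2
Slice 6: Δl = 2.1/cos44.8° = 2.960 m; N'_6 = 42·cos44.8° − 1·2.960 = 26.8; c'Δl = 36.11; W sinα = 29.6
Σc'Δl = 188.0 kN/m; ΣN' = 556.4 kN/m; ΣW sinα = 151.7 kN/m
Resisting = 188.0 + 556.4·tan20.6° = 188.0 + 209.1 = 397.2 kN/m
FS = 397.2 / 151.7 = 2.618

FS = 2.62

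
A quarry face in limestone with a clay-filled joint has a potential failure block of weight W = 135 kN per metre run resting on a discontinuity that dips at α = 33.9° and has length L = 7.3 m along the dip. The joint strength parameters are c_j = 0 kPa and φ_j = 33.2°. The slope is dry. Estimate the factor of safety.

FS = 0.97

Resolving the block weight along and normal to the plane and applying the Mohr–Coulomb strength on the joint:
N' = W cosα = 135·cos33.9° = 112.1 kN/m
Driving force T = W sinα = 135·sin33.9° = 75.3 kN/m
Resisting force R = c_j·L + N'·tanφ_j = 0·7.3 + 112.1·tan33.2° = 0.0 + 73.3 = 73.3 kN/m
FS = R / T = 73.3 / 75.3 = 0.974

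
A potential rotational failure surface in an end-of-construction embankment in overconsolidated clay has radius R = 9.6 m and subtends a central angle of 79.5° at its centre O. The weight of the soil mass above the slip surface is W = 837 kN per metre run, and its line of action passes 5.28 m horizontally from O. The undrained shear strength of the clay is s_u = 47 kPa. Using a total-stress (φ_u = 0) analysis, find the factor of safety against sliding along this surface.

Taking moments about the centre O, the resisting moment is provided by the undrained shear strength acting along the arc:
Arc length L_a = R·θ = 9.6·(79.5°·π/180) = 9.6·1.3875 = 13.32 m
M_R = s_u·L_a·R = 47·13.32·9.6 = 6010.1 kN·m/m
M_D = W·d = 837·5.28 = 4419.4 kN·m/m
FS = M_R / M_D = 6010.1 / 4419.4 = 1.360

FS = 1.36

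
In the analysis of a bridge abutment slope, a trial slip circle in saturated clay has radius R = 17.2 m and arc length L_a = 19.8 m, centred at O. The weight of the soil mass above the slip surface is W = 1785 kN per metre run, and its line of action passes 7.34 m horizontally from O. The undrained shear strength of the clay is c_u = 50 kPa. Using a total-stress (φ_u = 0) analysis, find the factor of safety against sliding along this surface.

Taking moments about the centre O, the resisting moment is provided by the undrained shear strength acting along the arc:
M_R = c_u·L_a·R = 50·19.80·17.2 = 17028.0 kN·m/m
M_D = W·d = 1785·7.34 = 13101.9 kN·m/m
FS = M_R / M_D = 17028.0 / 13101.9 = 1.300

FS = 1.30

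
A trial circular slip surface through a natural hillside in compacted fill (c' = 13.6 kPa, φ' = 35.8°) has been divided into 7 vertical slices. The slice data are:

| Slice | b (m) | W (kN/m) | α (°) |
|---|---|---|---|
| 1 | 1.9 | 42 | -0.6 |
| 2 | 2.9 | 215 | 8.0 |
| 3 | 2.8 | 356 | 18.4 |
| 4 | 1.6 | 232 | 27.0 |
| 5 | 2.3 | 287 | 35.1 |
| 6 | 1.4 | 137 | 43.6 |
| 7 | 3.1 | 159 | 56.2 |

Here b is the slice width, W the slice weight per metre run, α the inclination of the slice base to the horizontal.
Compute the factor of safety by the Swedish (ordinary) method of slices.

Ordinary method of slices: FS = Σ[c'·Δl_i + (W_i cosα_i)·tanφ'] / Σ W_i sinα_i, with Δl_i = b_i / cosα_i.
Slice 1: Δl = 1.9/cos(-0.6°) = 1.900 m; N'_1 = 42·cos(-0.6°) = 42.0; c'Δl = 25.84; W sinα = -0.4
Slice 2: Δl = 2.9/cos8.0° = 2.928 m; N'_2 = 215·cos8.0° = 212.9; c'Δl = 39.83; W sinα = 29.9
Slice 3: Δl = 2.8/cos18.4° = 2.951 m; N'_3 = 356·cos18.4° = 337.8; c'Δl = 40.13; W sinα = 112.4
Slice 4: Δl = 1.6/cos27.0° = 1.796 m; N'_4 = 232·cos27.0° = 206.7; c'Δl = 24.42; W sinα = 105.3
Slice 5: Δl = 2.3/cos35.1° = 2.811 m; N'_5 = 287·cos35.1° = 234.8; c'Δl = 38.23; W sinα = 165.0
Slice 6: Δl = 1.4/cos43.6° = 1.933 m; N'_6 = 137·cos43.6° = 99.2; c'Δl = 26.29; W sinα = 94.5
Slice 7: Δl = 3.1/cos56.2° = 5.573 m; N'_7 = 159·cos56.2° = 88.5; c'Δl = 75.79; W sinα = 132.1
Σc'Δl = 270.5 kN/m; ΣN' = 1221.9 kN/m; ΣW sinα = 638.8 kN/m
Resisting = 270.5 + 1221.9·tan35.8° = 270.5 + 881.3 = 1151.8 kN/m
FS = 1151.8 / 638.8 = 1.803

FS = 1.80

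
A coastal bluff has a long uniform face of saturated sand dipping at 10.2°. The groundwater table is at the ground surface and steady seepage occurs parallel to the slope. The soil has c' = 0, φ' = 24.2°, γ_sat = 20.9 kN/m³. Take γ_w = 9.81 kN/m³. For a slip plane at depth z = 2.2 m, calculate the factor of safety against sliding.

With seepage parallel to the slope and the water table at the surface, the effective normal stress on the slip plane uses the buoyant unit weight γ' = γ_sat − γ_w while the driving shear stress uses γ_sat:
FS = [c' + γ' z cos²β tanφ'] / [γ_sat z sinβ cosβ]
(For c' = 0 this reduces to FS = (γ'/γ_sat)·tanφ'/tanβ.)
γ' = 20.9 − 9.81 = 11.09 kN/m³
Numerator = 0.0 + 11.09·2.2·cos²10.2°·tan24.2° = 0.0 + 11.09·2.2·0.9686·0.4494 = 10.621 kPa
Denominator = 20.9·2.2·sin10.2°·cos10.2° = 20.9·2.2·0.1771·0.9842 = 8.014 kPa
FS = 10.621 / 8.014 = 1.325

FS = 1.33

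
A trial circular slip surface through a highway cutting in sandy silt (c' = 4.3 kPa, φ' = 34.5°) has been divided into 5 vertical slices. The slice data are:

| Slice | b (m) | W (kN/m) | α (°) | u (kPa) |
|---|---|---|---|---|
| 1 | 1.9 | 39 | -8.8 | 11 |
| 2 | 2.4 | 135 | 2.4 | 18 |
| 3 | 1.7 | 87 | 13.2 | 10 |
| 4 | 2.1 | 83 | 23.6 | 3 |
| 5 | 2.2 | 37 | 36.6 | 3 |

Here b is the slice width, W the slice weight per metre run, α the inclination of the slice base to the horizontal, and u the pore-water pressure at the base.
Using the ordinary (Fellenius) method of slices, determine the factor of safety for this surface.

Ordinary method of slices: FS = Σ[c'·Δl_i + (W_i cosα_i − u_i·Δl_i)·tanφ'] / Σ W_i sinα_i, with Δl_i = b_i / cosα_i.
Slice 1: Δl = 1.9/cos(-8.8°) = 1.923 m; N'_1 = 39·cos(-8.8°) − 11·1.923 = 17.4; c'Δl = 8.27; W sinα = -6.0
Slice 2: Δl = 2.4/cos2.4° = 2.402 m; N'_2 = 135·cos2.4° − 18·2.402 = 91.6; c'Δl = 10.33; W sinα = 5.7
Slice 3: Δl = 1.7/cos13.2° = 1.746 m; N'_3 = 87·cos13.2° − 10·1.746 = 67.2; c'Δl = 7.51; W sinα = 19.9
Slice 4: Δl = 2.1/cos23.6° = 2.292 m; N'_4 = 83·cos23.6° − 3·2.292 = 69.2; c'Δl = 9.85; W sinα = 33.2
Slice 5: Δl = 2.2/cos36.6° = 2.740 m; N'_5 = 37·cos36.6° − 3·2.740 = 21.5; c'Δl = 11.78; W sinα = 22.1
Σc'Δl = 47.7 kN/m; ΣN' = 266.9 kN/m; ΣW sinα = 74.8 kN/m
Resisting = 47.7 + 266.9·tan34.5° = 47.7 + 183.5 = 231.2 kN/m
FS = 231.2 / 74.8 = 3.089

FS = 3.09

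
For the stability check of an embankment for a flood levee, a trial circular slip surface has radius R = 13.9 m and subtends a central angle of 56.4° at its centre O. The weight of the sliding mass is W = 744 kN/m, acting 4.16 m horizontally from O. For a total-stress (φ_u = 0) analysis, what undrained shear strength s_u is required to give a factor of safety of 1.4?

FS = s_u·L_a·R / (W·d), so s_u = FS·W·d / (L_a·R).
Arc length L_a = R·θ = 13.9·(56.4°·π/180) = 13.9·0.9844 = 13.68 m
s_u = 1.4·744·4.16 / (13.68·13.9) = 4333.1 / 190.19 = 22.78 kPa

s_u = 22.8 kPa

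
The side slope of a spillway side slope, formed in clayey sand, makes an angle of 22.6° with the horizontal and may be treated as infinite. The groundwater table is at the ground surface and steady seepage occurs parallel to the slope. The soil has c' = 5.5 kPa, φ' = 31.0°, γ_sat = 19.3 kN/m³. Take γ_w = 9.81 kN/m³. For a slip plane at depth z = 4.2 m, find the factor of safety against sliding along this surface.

FS = 0.90

With seepage parallel to the slope and the water table at the surface, the effective normal stress on the slip plane uses the buoyant unit weight γ' = γ_sat − γ_w while the driving shear stress uses γ_sat:
FS = [c' + γ' z cos²β tanφ'] / [γ_sat z sinβ cosβ]
γ' = 19.3 − 9.81 = 9.49 kN/m³
Numerator = 5.5 + 9.49·4.2·cos²22.6°·tan31.0° = 5.5 + 9.49·4.2·0.8523·0.6009 = 25.912 kPa
Denominator = 19.3·4.2·sin22.6°·cos22.6° = 19.3·4.2·0.3843·0.9232 = 28.759 kPa
FS = 25.912 / 28.759 = 0.901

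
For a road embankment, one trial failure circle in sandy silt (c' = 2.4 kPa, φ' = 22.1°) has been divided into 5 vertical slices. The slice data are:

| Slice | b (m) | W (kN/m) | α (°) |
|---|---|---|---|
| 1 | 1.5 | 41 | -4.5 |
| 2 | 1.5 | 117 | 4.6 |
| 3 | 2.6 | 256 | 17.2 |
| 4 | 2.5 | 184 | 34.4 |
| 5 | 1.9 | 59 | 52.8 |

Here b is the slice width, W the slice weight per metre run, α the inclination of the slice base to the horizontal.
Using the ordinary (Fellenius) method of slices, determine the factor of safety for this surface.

FS = 1.15

Ordinary method of slices: FS = Σ[c'·Δl_i + (W_i cosα_i)·tanφ'] / Σ W_i sinα_i, with Δl_i = b_i / cosα_i.
Slice 1: Δl = 1.5/cos(-4.5°) = 1.505 m; N'_1 = 41·cos(-4.5°) = 40.9; c'Δl = 3.61; W sinα = -3.2
Slice 2: Δl = 1.5/cos4.6° = 1.505 m; N'_2 = 117·cos4.6° = 116.6; c'Δl = 3.61; W sinα = 9.4
Slice 3: Δl = 2.6/cos17.2° = 2.722 m; N'_3 = 256·cos17.2° = 244.6; c'Δl = 6.53; W sinα = 75.7
Slice 4: Δl = 2.5/cos34.4° = 3.030 m; N'_4 = 184·cos34.4° = 151.8; c'Δl = 7.27; W sinα = 104.0
Slice 5: Δl = 1.9/cos52.8° = 3.143 m; N'_5 = 59·cos52.8° = 35.7; c'Δl = 7.54; W sinα = 47.0
Σc'Δl = 28.6 kN/m; ΣN' = 589.5 kN/m; ΣW sinα = 232.8 kN/m
Resisting = 28.6 + 589.5·tan22.1° = 28.6 + 239.4 = 268.0 kN/m
FS = 268.0 / 232.8 = 1.151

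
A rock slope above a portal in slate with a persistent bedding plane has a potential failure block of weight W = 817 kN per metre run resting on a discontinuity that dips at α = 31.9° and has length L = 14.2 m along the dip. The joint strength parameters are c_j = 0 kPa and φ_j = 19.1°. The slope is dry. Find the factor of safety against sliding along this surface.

Resolving the block weight along and normal to the plane and applying the Mohr–Coulomb strength on the joint:
N' = W cosα = 817·cos31.9° = 693.6 kN/m
Driving force T = W sinα = 817·sin31.9° = 431.7 kN/m
Resisting force R = c_j·L + N'·tanφ_j = 0·14.2 + 693.6·tan19.1° = 0.0 + 240.2 = 240.2 kN/m
FS = R / T = 240.2 / 431.7 = 0.556

FS = 0.56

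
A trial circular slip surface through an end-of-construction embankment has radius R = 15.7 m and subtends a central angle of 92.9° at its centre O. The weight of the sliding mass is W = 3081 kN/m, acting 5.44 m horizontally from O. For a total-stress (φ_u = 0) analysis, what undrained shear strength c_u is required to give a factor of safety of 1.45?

FS = c_u·L_a·R / (W·d), so c_u = FS·W·d / (L_a·R).
Arc length L_a = R·θ = 15.7·(92.9°·π/180) = 15.7·1.6214 = 25.46 m
c_u = 1.45·3081·5.44 / (25.46·15.7) = 24302.9 / 399.66 = 60.81 kPa

c_u = 60.8 kPa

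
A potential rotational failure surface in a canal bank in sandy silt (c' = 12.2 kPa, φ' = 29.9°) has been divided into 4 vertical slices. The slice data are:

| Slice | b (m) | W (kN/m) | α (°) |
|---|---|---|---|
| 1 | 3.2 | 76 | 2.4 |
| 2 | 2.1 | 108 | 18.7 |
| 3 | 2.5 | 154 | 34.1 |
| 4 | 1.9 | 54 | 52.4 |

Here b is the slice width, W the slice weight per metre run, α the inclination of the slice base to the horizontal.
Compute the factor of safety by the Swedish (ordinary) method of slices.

Ordinary method of slices: FS = Σ[c'·Δl_i + (W_i cosα_i)·tanφ'] / Σ W_i sinα_i, with Δl_i = b_i / cosα_i.
Slice 1: Δl = 3.2/cos2.4° = 3.203 m; N'_1 = 76·cos2.4° = 75.9; c'Δl = 39.07; W sinα = 3.2
Slice 2: Δl = 2.1/cos18.7° = 2.217 m; N'_2 = 108·cos18.7° = 102.3; c'Δl = 27.05; W sinα = 34.6
Slice 3: Δl = 2.5/cos34.1° = 3.019 m; N'_3 = 154·cos34.1° = 127.5; c'Δl = 36.83; W sinα = 86.3
Slice 4: Δl = 1.9/cos52.4° = 3.114 m; N'_4 = 54·cos52.4° = 32.9; c'Δl = 37.99; W sinα = 42.8
Σc'Δl = 140.9 kN/m; ΣN' = 338.7 kN/m; ΣW sinα = 166.9 kN/m
Resisting = 140.9 + 338.7·tan29.9° = 140.9 + 194.8 = 335.7 kN/m
FS = 335.7 / 166.9 = 2.011

FS = 2.01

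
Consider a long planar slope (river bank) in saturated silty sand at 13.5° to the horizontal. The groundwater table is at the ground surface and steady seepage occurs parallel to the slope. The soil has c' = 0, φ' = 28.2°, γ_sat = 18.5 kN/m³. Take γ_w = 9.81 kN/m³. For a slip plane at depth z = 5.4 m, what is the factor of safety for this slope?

FS = 1.05

With seepage parallel to the slope and the water table at the surface, the effective normal stress on the slip plane uses the buoyant unit weight γ' = γ_sat − γ_w while the driving shear stress uses γ_sat:
FS = [c' + γ' z cos²β tanφ'] / [γ_sat z sinβ cosβ]
(For c' = 0 this reduces to FS = (γ'/γ_sat)·tanφ'/tanβ.)
γ' = 18.5 − 9.81 = 8.69 kN/m³
Numerator = 0.0 + 8.69·5.4·cos²13.5°·tan28.2° = 0.0 + 8.69·5.4·0.9455·0.5362 = 23.790 kPa
Denominator = 18.5·5.4·sin13.5°·cos13.5° = 18.5·5.4·0.2334·0.9724 = 22.677 kPa
FS = 23.790 / 22.677 = 1.049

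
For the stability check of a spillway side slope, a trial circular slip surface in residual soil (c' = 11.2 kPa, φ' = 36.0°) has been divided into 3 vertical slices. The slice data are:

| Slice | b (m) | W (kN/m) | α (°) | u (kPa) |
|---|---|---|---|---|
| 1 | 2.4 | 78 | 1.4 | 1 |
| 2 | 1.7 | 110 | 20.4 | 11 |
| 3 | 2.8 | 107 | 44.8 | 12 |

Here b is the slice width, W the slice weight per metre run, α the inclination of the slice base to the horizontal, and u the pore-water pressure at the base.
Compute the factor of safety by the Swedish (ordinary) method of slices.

FS = 1.97

Ordinary method of slices: FS = Σ[c'·Δl_i + (W_i cosα_i − u_i·Δl_i)·tanφ'] / Σ W_i sinα_i, with Δl_i = b_i / cosα_i.
Slice 1: Δl = 2.4/cos1.4° = 2.401 m; N'_1 = 78·cos1.4° − 1·2.401 = 75.6; c'Δl = 26.89; W sinα = 1.9
Slice 2: Δl = 1.7/cos20.4° = 1.814 m; N'_2 = 110·cos20.4° − 11·1.814 = 83.1; c'Δl = 20.31; W sinα = 38.3
Slice 3: Δl = 2.8/cos44.8° = 3.946 m; N'_3 = 107·cos44.8° − 12·3.946 = 28.6; c'Δl = 44.20; W sinα = 75.4
Σc'Δl = 91.4 kN/m; ΣN' = 187.3 kN/m; ΣW sinα = 115.6 kN/m
Resisting = 91.4 + 187.3·tan36.0° = 91.4 + 136.1 = 227.5 kN/m
FS = 227.5 / 115.6 = 1.967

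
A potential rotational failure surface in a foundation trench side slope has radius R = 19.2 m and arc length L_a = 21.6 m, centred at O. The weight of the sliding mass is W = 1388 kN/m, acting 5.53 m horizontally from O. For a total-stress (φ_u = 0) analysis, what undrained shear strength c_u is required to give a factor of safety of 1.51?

FS = c_u·L_a·R / (W·d), so c_u = FS·W·d / (L_a·R).
c_u = 1.51·1388·5.53 / (21.60·19.2) = 11590.2 / 414.72 = 27.95 kPa

c_u = 27.9 kPa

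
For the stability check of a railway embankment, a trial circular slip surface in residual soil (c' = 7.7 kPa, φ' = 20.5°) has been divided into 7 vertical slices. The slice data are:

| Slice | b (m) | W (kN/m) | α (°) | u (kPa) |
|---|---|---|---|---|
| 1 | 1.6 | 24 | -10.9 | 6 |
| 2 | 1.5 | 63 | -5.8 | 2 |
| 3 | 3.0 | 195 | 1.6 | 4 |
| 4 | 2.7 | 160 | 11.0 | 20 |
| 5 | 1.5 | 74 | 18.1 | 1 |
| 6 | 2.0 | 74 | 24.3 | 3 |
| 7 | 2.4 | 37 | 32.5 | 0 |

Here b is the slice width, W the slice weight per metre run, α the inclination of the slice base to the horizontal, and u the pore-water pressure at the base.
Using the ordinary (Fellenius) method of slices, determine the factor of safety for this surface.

FS = 3.19

Ordinary method of slices: FS = Σ[c'·Δl_i + (W_i cosα_i − u_i·Δl_i)·tanφ'] / Σ W_i sinα_i, with Δl_i = b_i / cosα_i.
Slice 1: Δl = 1.6/cos(-10.9°) = 1.629 m; N'_1 = 24·cos(-10.9°) − 6·1.629 = 13.8; c'Δl = 12.55; W sinα = -4.5
Slice 2: Δl = 1.5/cos(-5.8°) = 1.508 m; N'_2 = 63·cos(-5.8°) − 2·1.508 = 59.7; c'Δl = 11.61; W sinα = -6.4
Slice 3: Δl = 3.0/cos1.6° = 3.001 m; N'_3 = 195·cos1.6° − 4·3.001 = 182.9; c'Δl = 23.11; W sinα = 5.4
Slice 4: Δl = 2.7/cos11.0° = 2.751 m; N'_4 = 160·cos11.0° − 20·2.751 = 102.0; c'Δl = 21.18; W sinα = 30.5
Slice 5: Δl = 1.5/cos18.1° = 1.578 m; N'_5 = 74·cos18.1° − 1·1.578 = 68.8; c'Δl = 12.15; W sinα = 23.0
Slice 6: Δl = 2.0/cos24.3° = 2.194 m; N'_6 = 74·cos24.3° − 3·2.194 = 60.9; c'Δl = 16.90; W sinα = 30.5
Slice 7: Δl = 2.4/cos32.5° = 2.846 m; N'_7 = 37·cos32.5° − 0·2.846 = 31.2; c'Δl = 21.91; W sinα = 19.9
Σc'Δl = 119.4 kN/m; ΣN' = 519.2 kN/m; ΣW sinα = 98.4 kN/m
Resisting = 119.4 + 519.2·tan20.5° = 119.4 + 194.1 = 313.5 kN/m
FS = 313.5 / 98.4 = 3.187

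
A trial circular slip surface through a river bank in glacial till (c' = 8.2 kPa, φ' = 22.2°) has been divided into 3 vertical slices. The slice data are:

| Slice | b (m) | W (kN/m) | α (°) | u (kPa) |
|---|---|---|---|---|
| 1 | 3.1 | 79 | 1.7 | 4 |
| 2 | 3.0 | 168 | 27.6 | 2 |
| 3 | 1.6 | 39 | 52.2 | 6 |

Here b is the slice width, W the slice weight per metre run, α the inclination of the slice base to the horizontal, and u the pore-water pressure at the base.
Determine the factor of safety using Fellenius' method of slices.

Ordinary method of slices: FS = Σ[c'·Δl_i + (W_i cosα_i − u_i·Δl_i)·tanφ'] / Σ W_i sinα_i, with Δl_i = b_i / cosα_i.
Slice 1: Δl = 3.1/cos1.7° = 3.101 m; N'_1 = 79·cos1.7° − 4·3.101 = 66.6; c'Δl = 25.43; W sinα = 2.3
Slice 2: Δl = 3.0/cos27.6° = 3.385 m; N'_2 = 168·cos27.6° − 2·3.385 = 142.1; c'Δl = 27.76; W sinα = 77.8
Slice 3: Δl = 1.6/cos52.2° = 2.611 m; N'_3 = 39·cos52.2° − 6·2.611 = 8.2; c'Δl = 21.41; W sinα = 30.8
Σc'Δl = 74.6 kN/m; ΣN' = 216.9 kN/m; ΣW sinα = 111.0 kN/m
Resisting = 74.6 + 216.9·tan22.2° = 74.6 + 88.5 = 163.1 kN/m
FS = 163.1 / 111.0 = 1.470

FS = 1.47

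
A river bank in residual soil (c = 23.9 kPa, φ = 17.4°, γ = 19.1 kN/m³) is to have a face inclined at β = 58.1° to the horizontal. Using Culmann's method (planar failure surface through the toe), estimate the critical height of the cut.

Culmann's analysis gives the critical failure plane at α_cr = (β + φ)/2 = (58.1 + 17.4)/2 = 37.8°, and the critical height
H_c = (4c/γ) · sinβ cosφ / [1 − cos(β − φ)]
    = (4·23.9/19.1) · sin58.1°·cos17.4° / [1 − cos(40.7°)]
    = 5.005 · 0.8490·0.9542 / [1 − 0.7581]
    = 5.005 · 0.8101 / 0.2419
    = 16.76 m

H_c = 16.76 m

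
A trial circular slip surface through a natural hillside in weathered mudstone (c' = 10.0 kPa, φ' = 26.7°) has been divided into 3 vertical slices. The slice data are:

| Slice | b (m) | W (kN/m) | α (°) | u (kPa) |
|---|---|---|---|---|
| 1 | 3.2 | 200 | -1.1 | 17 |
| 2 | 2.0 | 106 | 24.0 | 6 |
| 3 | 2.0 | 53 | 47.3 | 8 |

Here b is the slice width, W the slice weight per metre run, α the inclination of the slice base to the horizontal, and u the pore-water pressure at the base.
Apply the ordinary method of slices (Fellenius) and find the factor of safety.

FS = 2.62

Ordinary method of slices: FS = Σ[c'·Δl_i + (W_i cosα_i − u_i·Δl_i)·tanφ'] / Σ W_i sinα_i, with Δl_i = b_i / cosα_i.
Slice 1: Δl = 3.2/cos(-1.1°) = 3.201 m; N'_1 = 200·cos(-1.1°) − 17·3.201 = 145.6; c'Δl = 32.01; W sinα = -3.8
Slice 2: Δl = 2.0/cos24.0° = 2.189 m; N'_2 = 106·cos24.0° − 6·2.189 = 83.7; c'Δl = 21.89; W sinα = 43.1
Slice 3: Δl = 2.0/cos47.3° = 2.949 m; N'_3 = 53·cos47.3° − 8·2.949 = 12.3; c'Δl = 29.49; W sinα = 39.0
Σc'Δl = 83.4 kN/m; ΣN' = 241.6 kN/m; ΣW sinα = 78.2 kN/m
Resisting = 83.4 + 241.6·tan26.7° = 83.4 + 121.5 = 204.9 kN/m
FS = 204.9 / 78.2 = 2.619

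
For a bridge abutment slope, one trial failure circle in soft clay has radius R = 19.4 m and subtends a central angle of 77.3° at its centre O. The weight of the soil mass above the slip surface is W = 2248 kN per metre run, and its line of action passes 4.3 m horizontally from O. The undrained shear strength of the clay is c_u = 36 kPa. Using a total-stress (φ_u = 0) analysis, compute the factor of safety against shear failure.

FS = 1.89

Taking moments about the centre O, the resisting moment is provided by the undrained shear strength acting along the arc:
Arc length L_a = R·θ = 19.4·(77.3°·π/180) = 19.4·1.3491 = 26.17 m
M_R = c_u·L_a·R = 36·26.17·19.4 = 18279.4 kN·m/m
M_D = W·d = 2248·4.3 = 9666.4 kN·m/m
FS = M_R / M_D = 18279.4 / 9666.4 = 1.891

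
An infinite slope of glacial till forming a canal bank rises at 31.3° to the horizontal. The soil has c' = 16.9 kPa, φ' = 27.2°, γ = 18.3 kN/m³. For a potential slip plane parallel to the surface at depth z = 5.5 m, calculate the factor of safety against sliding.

For an infinite slope with a slip plane parallel to the surface (no pore pressure): FS = [c' + γz cos²β tanφ'] / [γz sinβ cosβ].
γz = 18.3·5.5 = 100.65 kN/m²
Numerator = 16.9 + 100.65·cos²31.3°·tan27.2° = 16.9 + 100.65·0.7301·0.5139 = 54.666 kPa
Denominator = 100.65·sin31.3°·cos31.3° = 100.65·0.5195·0.8545 = 44.679 kPa
FS = 54.666 / 44.679 = 1.224

FS = 1.22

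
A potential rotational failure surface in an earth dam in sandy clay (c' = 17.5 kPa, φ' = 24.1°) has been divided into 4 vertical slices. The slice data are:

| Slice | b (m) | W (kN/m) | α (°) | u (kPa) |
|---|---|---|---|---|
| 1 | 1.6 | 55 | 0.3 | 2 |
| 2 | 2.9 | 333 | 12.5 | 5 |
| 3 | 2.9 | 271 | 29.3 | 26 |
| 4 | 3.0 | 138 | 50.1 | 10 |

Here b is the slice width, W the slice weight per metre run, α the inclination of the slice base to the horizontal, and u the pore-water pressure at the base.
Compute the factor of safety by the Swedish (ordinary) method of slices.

Ordinary method of slices: FS = Σ[c'·Δl_i + (W_i cosα_i − u_i·Δl_i)·tanφ'] / Σ W_i sinα_i, with Δl_i = b_i / cosα_i.
Slice 1: Δl = 1.6/cos0.3° = 1.600 m; N'_1 = 55·cos0.3° − 2·1.600 = 51.8; c'Δl = 28.00; W sinα = 0.3
Slice 2: Δl = 2.9/cos12.5° = 2.970 m; N'_2 = 333·cos12.5° − 5·2.970 = 310.3; c'Δl = 51.98; W sinα = 72.1
Slice 3: Δl = 2.9/cos29.3° = 3.325 m; N'_3 = 271·cos29.3° − 26·3.325 = 149.9; c'Δl = 58.19; W sinα = 132.6
Slice 4: Δl = 3.0/cos50.1° = 4.677 m; N'_4 = 138·cos50.1° − 10·4.677 = 41.8; c'Δl = 81.85; W sinα = 105.9
Σc'Δl = 220.0 kN/m; ΣN' = 553.7 kN/m; ΣW sinα = 310.9 kN/m
Resisting = 220.0 + 553.7·tan24.1° = 220.0 + 247.7 = 467.7 kN/m
FS = 467.7 / 310.9 = 1.505

FS = 1.50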